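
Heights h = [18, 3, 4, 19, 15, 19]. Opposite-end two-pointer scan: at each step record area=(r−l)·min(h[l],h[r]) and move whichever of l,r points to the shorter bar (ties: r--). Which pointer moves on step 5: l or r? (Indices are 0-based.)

r

[0,5] min(18,19)*5=90 best=90 * → l++
[1,5] min(3,19)*4=12 best=90 → l++
[2,5] min(4,19)*3=12 best=90 → l++
[3,5] min(19,19)*2=38 best=90 → r--
[3,4] min(19,15)*1=15 best=90 → r--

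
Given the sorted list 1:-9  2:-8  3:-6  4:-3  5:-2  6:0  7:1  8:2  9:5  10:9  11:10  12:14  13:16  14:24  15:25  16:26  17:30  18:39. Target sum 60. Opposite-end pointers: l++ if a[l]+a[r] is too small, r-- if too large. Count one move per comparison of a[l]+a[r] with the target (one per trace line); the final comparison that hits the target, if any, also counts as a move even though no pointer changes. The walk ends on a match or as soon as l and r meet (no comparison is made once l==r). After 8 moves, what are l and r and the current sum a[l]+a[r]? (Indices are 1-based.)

l=9, r=18, sum=44

l=1 r=18: -9+39=30 <60, l++
l=2 r=18: -8+39=31 <60, l++
l=3 r=18: -6+39=33 <60, l++
l=4 r=18: -3+39=36 <60, l++
l=5 r=18: -2+39=37 <60, l++
l=6 r=18: 0+39=39 <60, l++
l=7 r=18: 1+39=40 <60, l++
l=8 r=18: 2+39=41 <60, l++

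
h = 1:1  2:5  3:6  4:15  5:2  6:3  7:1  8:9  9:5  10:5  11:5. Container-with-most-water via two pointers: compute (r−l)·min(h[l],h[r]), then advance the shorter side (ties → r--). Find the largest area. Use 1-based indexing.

[1,11] min(1,5)*10=10 best=10 * → l++
[2,11] min(5,5)*9=45 best=45 * → r--
[2,10] min(5,5)*8=40 best=45 → r--
[2,9] min(5,5)*7=35 best=45 → r--
[2,8] min(5,9)*6=30 best=45 → l++
[3,8] min(6,9)*5=30 best=45 → l++
[4,8] min(15,9)*4=36 best=45 → r--
[4,7] min(15,1)*3=3 best=45 → r--
[4,6] min(15,3)*2=6 best=45 → r--
[4,5] min(15,2)*1=2 best=45 → r--

max area = 45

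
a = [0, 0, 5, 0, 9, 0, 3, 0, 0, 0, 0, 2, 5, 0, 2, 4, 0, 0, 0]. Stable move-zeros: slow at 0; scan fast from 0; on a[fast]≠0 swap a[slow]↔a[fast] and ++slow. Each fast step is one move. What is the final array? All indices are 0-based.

slow=0 fast=0: a[fast]=0, fast++
slow=0 fast=1: a[fast]=0, fast++
slow=0 fast=2: a[fast]=5≠0 swap→a[0]=5, slow++,fast++
slow=1 fast=3: a[fast]=0, fast++
slow=1 fast=4: a[fast]=9≠0 swap→a[1]=9, slow++,fast++
slow=2 fast=5: a[fast]=0, fast++
slow=2 fast=6: a[fast]=3≠0 swap→a[2]=3, slow++,fast++
slow=3 fast=7: a[fast]=0, fast++
slow=3 fast=8: a[fast]=0, fast++
slow=3 fast=9: a[fast]=0, fast++
slow=3 fast=10: a[fast]=0, fast++
slow=3 fast=11: a[fast]=2≠0 swap→a[3]=2, slow++,fast++
slow=4 fast=12: a[fast]=5≠0 swap→a[4]=5, slow++,fast++
slow=5 fast=13: a[fast]=0, fast++
slow=5 fast=14: a[fast]=2≠0 swap→a[5]=2, slow++,fast++
slow=6 fast=15: a[fast]=4≠0 swap→a[6]=4, slow++,fast++
slow=7 fast=16: a[fast]=0, fast++
slow=7 fast=17: a[fast]=0, fast++
slow=7 fast=18: a[fast]=0, fast++

[5, 9, 3, 2, 5, 2, 4, 0, 0, 0, 0, 0, 0, 0, 0, 0, 0, 0, 0]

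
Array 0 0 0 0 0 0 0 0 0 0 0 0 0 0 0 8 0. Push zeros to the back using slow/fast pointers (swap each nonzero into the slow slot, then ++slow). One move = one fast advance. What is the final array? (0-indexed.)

[8, 0, 0, 0, 0, 0, 0, 0, 0, 0, 0, 0, 0, 0, 0, 0, 0]

slow=0 fast=0: a[fast]=0, fast++
slow=0 fast=1: a[fast]=0, fast++
slow=0 fast=2: a[fast]=0, fast++
slow=0 fast=3: a[fast]=0, fast++
slow=0 fast=4: a[fast]=0, fast++
slow=0 fast=5: a[fast]=0, fast++
slow=0 fast=6: a[fast]=0, fast++
slow=0 fast=7: a[fast]=0, fast++
slow=0 fast=8: a[fast]=0, fast++
slow=0 fast=9: a[fast]=0, fast++
slow=0 fast=10: a[fast]=0, fast++
slow=0 fast=11: a[fast]=0, fast++
slow=0 fast=12: a[fast]=0, fast++
slow=0 fast=13: a[fast]=0, fast++
slow=0 fast=14: a[fast]=0, fast++
slow=0 fast=15: a[fast]=8≠0 swap→a[0]=8, slow++,fast++
slow=1 fast=16: a[fast]=0, fast++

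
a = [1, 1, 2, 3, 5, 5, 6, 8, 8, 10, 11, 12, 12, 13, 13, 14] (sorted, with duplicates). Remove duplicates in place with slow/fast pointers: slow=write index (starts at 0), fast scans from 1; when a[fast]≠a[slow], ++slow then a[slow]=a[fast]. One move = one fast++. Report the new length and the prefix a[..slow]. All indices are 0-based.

slow=0 fast=1: a[fast]=1=a[slow] dup, fast++
slow=0 fast=2: a[fast]=2≠a[slow]=1 write a[1]=2, slow++,fast++
slow=1 fast=3: a[fast]=3≠a[slow]=2 write a[2]=3, slow++,fast++
slow=2 fast=4: a[fast]=5≠a[slow]=3 write a[3]=5, slow++,fast++
slow=3 fast=5: a[fast]=5=a[slow] dup, fast++
slow=3 fast=6: a[fast]=6≠a[slow]=5 write a[4]=6, slow++,fast++
slow=4 fast=7: a[fast]=8≠a[slow]=6 write a[5]=8, slow++,fast++
slow=5 fast=8: a[fast]=8=a[slow] dup, fast++
slow=5 fast=9: a[fast]=10≠a[slow]=8 write a[6]=10, slow++,fast++
slow=6 fast=10: a[fast]=11≠a[slow]=10 write a[7]=11, slow++,fast++
slow=7 fast=11: a[fast]=12≠a[slow]=11 write a[8]=12, slow++,fast++
slow=8 fast=12: a[fast]=12=a[slow] dup, fast++
slow=8 fast=13: a[fast]=13≠a[slow]=12 write a[9]=13, slow++,fast++
slow=9 fast=14: a[fast]=13=a[slow] dup, fast++
slow=9 fast=15: a[fast]=14≠a[slow]=13 write a[10]=14, slow++,fast++

length 11; prefix = [1, 2, 3, 5, 6, 8, 10, 11, 12, 13, 14]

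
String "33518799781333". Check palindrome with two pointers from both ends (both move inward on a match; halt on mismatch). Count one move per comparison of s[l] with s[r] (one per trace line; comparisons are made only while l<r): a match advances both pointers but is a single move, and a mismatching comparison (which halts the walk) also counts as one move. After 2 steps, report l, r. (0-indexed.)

l=0 r=13: '3'=='3', l++,r--
l=1 r=12: '3'=='3', l++,r--

l=2, r=11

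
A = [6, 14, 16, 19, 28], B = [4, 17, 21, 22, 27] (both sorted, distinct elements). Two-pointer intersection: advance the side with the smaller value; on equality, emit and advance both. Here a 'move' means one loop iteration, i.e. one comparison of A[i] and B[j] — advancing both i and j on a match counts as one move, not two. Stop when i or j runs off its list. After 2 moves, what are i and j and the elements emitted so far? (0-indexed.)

i=0 j=0: 6>4, j++
i=0 j=1: 6<17, i++

i=1, j=1, emitted=[]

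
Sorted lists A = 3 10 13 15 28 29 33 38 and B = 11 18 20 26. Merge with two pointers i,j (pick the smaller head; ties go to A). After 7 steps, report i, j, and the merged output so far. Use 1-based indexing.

i=5, j=4, merged so far=[3, 10, 11, 13, 15, 18, 20]

i=1 j=1: A[i]=3<=B[j]=11 take 3, i++
i=2 j=1: A[i]=10<=B[j]=11 take 10, i++
i=3 j=1: A[i]=13>B[j]=11 take 11, j++
i=3 j=2: A[i]=13<=B[j]=18 take 13, i++
i=4 j=2: A[i]=15<=B[j]=18 take 15, i++
i=5 j=2: A[i]=28>B[j]=18 take 18, j++
i=5 j=3: A[i]=28>B[j]=20 take 20, j++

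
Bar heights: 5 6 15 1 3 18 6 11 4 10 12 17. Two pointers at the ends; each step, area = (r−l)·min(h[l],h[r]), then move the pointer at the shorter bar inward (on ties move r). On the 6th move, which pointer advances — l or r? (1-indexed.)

l=1 r=12: min(5,17)*11=55 best=55 *, l++
l=2 r=12: min(6,17)*10=60 best=60 *, l++
l=3 r=12: min(15,17)*9=135 best=135 *, l++
l=4 r=12: min(1,17)*8=8 best=135, l++
l=5 r=12: min(3,17)*7=21 best=135, l++
l=6 r=12: min(18,17)*6=102 best=135, r--

r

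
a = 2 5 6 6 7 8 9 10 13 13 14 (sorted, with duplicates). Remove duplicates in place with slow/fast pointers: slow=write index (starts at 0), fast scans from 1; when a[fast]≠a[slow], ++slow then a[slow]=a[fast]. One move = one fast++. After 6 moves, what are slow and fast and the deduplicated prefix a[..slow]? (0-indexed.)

slow=5, fast=7, prefix=[2, 5, 6, 7, 8, 9]

slow=0 fast=1: a[fast]=5≠a[slow]=2 write a[1]=5, slow++,fast++
slow=1 fast=2: a[fast]=6≠a[slow]=5 write a[2]=6, slow++,fast++
slow=2 fast=3: a[fast]=6=a[slow] dup, fast++
slow=2 fast=4: a[fast]=7≠a[slow]=6 write a[3]=7, slow++,fast++
slow=3 fast=5: a[fast]=8≠a[slow]=7 write a[4]=8, slow++,fast++
slow=4 fast=6: a[fast]=9≠a[slow]=8 write a[5]=9, slow++,fast++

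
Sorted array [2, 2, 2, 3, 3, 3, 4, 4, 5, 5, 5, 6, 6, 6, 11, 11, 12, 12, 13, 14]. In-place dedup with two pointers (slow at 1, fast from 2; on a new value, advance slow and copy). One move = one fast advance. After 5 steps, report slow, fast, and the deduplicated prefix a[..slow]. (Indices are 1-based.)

slow=1 fast=2: a[fast]=2=a[slow] dup, fast++
slow=1 fast=3: a[fast]=2=a[slow] dup, fast++
slow=1 fast=4: a[fast]=3≠a[slow]=2 write a[2]=3, slow++,fast++
slow=2 fast=5: a[fast]=3=a[slow] dup, fast++
slow=2 fast=6: a[fast]=3=a[slow] dup, fast++

slow=2, fast=7, prefix=[2, 3]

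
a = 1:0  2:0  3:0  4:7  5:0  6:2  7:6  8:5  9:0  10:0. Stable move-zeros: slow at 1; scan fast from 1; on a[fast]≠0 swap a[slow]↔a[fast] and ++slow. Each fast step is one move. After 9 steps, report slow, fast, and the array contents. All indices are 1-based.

slow=1 fast=1: a[fast]=0, fast++
slow=1 fast=2: a[fast]=0, fast++
slow=1 fast=3: a[fast]=0, fast++
slow=1 fast=4: a[fast]=7≠0 swap→a[1]=7, slow++,fast++
slow=2 fast=5: a[fast]=0, fast++
slow=2 fast=6: a[fast]=2≠0 swap→a[2]=2, slow++,fast++
slow=3 fast=7: a[fast]=6≠0 swap→a[3]=6, slow++,fast++
slow=4 fast=8: a[fast]=5≠0 swap→a[4]=5, slow++,fast++
slow=5 fast=9: a[fast]=0, fast++

slow=5, fast=10, a=[7, 2, 6, 5, 0, 0, 0, 0, 0, 0]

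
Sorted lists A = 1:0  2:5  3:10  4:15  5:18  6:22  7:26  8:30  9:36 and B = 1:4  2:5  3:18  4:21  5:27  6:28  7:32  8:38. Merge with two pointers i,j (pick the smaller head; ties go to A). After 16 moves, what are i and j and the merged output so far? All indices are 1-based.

i=1 j=1: A[i]=0<=B[j]=4 take 0, i++
i=2 j=1: A[i]=5>B[j]=4 take 4, j++
i=2 j=2: A[i]=5<=B[j]=5 take 5, i++
i=3 j=2: A[i]=10>B[j]=5 take 5, j++
i=3 j=3: A[i]=10<=B[j]=18 take 10, i++
i=4 j=3: A[i]=15<=B[j]=18 take 15, i++
i=5 j=3: A[i]=18<=B[j]=18 take 18, i++
i=6 j=3: A[i]=22>B[j]=18 take 18, j++
i=6 j=4: A[i]=22>B[j]=21 take 21, j++
i=6 j=5: A[i]=22<=B[j]=27 take 22, i++
i=7 j=5: A[i]=26<=B[j]=27 take 26, i++
i=8 j=5: A[i]=30>B[j]=27 take 27, j++
i=8 j=6: A[i]=30>B[j]=28 take 28, j++
i=8 j=7: A[i]=30<=B[j]=32 take 30, i++
i=9 j=7: A[i]=36>B[j]=32 take 32, j++
i=9 j=8: A[i]=36<=B[j]=38 take 36, i++

i=10, j=8, merged so far=[0, 4, 5, 5, 10, 15, 18, 18, 21, 22, 26, 27, 28, 30, 32, 36]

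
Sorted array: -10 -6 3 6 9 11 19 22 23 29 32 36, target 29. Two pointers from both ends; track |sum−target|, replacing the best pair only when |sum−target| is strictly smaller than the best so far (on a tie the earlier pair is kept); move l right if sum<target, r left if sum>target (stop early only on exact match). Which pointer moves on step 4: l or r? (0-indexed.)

r

l=0 r=11: -10+36=26 d=3 *, l++
l=1 r=11: -6+36=30 d=1 *, r--
l=1 r=10: -6+32=26 d=3, l++
l=2 r=10: 3+32=35 d=6, r--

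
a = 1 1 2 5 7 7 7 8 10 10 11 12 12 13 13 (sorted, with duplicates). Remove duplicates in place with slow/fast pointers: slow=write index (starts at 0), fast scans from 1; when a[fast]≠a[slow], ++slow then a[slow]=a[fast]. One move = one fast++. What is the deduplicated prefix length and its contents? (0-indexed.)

slow=0 fast=1: a[fast]=1=a[slow] dup, fast++
slow=0 fast=2: a[fast]=2≠a[slow]=1 write a[1]=2, slow++,fast++
slow=1 fast=3: a[fast]=5≠a[slow]=2 write a[2]=5, slow++,fast++
slow=2 fast=4: a[fast]=7≠a[slow]=5 write a[3]=7, slow++,fast++
slow=3 fast=5: a[fast]=7=a[slow] dup, fast++
slow=3 fast=6: a[fast]=7=a[slow] dup, fast++
slow=3 fast=7: a[fast]=8≠a[slow]=7 write a[4]=8, slow++,fast++
slow=4 fast=8: a[fast]=10≠a[slow]=8 write a[5]=10, slow++,fast++
slow=5 fast=9: a[fast]=10=a[slow] dup, fast++
slow=5 fast=10: a[fast]=11≠a[slow]=10 write a[6]=11, slow++,fast++
slow=6 fast=11: a[fast]=12≠a[slow]=11 write a[7]=12, slow++,fast++
slow=7 fast=12: a[fast]=12=a[slow] dup, fast++
slow=7 fast=13: a[fast]=13≠a[slow]=12 write a[8]=13, slow++,fast++
slow=8 fast=14: a[fast]=13=a[slow] dup, fast++

length 9; prefix = [1, 2, 5, 7, 8, 10, 11, 12, 13]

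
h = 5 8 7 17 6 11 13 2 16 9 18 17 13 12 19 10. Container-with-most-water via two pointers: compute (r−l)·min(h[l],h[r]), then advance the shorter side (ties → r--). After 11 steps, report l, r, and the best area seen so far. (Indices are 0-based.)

l=10, r=14, best area=187

l=0 r=15: min(5,10)*15=75 best=75 *, l++
l=1 r=15: min(8,10)*14=112 best=112 *, l++
l=2 r=15: min(7,10)*13=91 best=112, l++
l=3 r=15: min(17,10)*12=120 best=120 *, r--
l=3 r=14: min(17,19)*11=187 best=187 *, l++
l=4 r=14: min(6,19)*10=60 best=187, l++
l=5 r=14: min(11,19)*9=99 best=187, l++
l=6 r=14: min(13,19)*8=104 best=187, l++
l=7 r=14: min(2,19)*7=14 best=187, l++
l=8 r=14: min(16,19)*6=96 best=187, l++
l=9 r=14: min(9,19)*5=45 best=187, l++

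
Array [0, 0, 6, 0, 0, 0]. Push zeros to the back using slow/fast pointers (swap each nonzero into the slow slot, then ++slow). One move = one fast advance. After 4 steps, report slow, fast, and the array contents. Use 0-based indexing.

slow=1, fast=4, a=[6, 0, 0, 0, 0, 0]

(s=0,f=0) a[fast]=0 → fast++
(s=0,f=1) a[fast]=0 → fast++
(s=0,f=2) a[fast]=6≠0 swap→a[0]=6 → slow++,fast++
(s=1,f=3) a[fast]=0 → fast++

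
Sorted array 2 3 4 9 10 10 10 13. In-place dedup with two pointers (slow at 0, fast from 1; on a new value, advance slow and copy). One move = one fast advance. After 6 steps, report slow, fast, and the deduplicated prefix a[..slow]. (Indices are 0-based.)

slow=0 fast=1: a[fast]=3≠a[slow]=2 write a[1]=3, slow++,fast++
slow=1 fast=2: a[fast]=4≠a[slow]=3 write a[2]=4, slow++,fast++
slow=2 fast=3: a[fast]=9≠a[slow]=4 write a[3]=9, slow++,fast++
slow=3 fast=4: a[fast]=10≠a[slow]=9 write a[4]=10, slow++,fast++
slow=4 fast=5: a[fast]=10=a[slow] dup, fast++
slow=4 fast=6: a[fast]=10=a[slow] dup, fast++

slow=4, fast=7, prefix=[2, 3, 4, 9, 10]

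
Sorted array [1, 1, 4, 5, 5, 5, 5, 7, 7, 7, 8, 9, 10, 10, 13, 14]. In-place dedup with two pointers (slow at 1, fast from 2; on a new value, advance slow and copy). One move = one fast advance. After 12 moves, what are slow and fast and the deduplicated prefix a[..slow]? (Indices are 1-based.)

(s=1,f=2) a[fast]=1=a[slow] dup → fast++
(s=1,f=3) a[fast]=4≠a[slow]=1 write a[2]=4 → slow++,fast++
(s=2,f=4) a[fast]=5≠a[slow]=4 write a[3]=5 → slow++,fast++
(s=3,f=5) a[fast]=5=a[slow] dup → fast++
(s=3,f=6) a[fast]=5=a[slow] dup → fast++
(s=3,f=7) a[fast]=5=a[slow] dup → fast++
(s=3,f=8) a[fast]=7≠a[slow]=5 write a[4]=7 → slow++,fast++
(s=4,f=9) a[fast]=7=a[slow] dup → fast++
(s=4,f=10) a[fast]=7=a[slow] dup → fast++
(s=4,f=11) a[fast]=8≠a[slow]=7 write a[5]=8 → slow++,fast++
(s=5,f=12) a[fast]=9≠a[slow]=8 write a[6]=9 → slow++,fast++
(s=6,f=13) a[fast]=10≠a[slow]=9 write a[7]=10 → slow++,fast++

slow=7, fast=14, prefix=[1, 4, 5, 7, 8, 9, 10]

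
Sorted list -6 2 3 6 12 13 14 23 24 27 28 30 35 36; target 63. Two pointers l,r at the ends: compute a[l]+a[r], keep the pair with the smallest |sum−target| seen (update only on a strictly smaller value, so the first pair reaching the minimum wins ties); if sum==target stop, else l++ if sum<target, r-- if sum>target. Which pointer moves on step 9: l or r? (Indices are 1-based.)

l=1 r=14: -6+36=30 d=33 *, l++
l=2 r=14: 2+36=38 d=25 *, l++
l=3 r=14: 3+36=39 d=24 *, l++
l=4 r=14: 6+36=42 d=21 *, l++
l=5 r=14: 12+36=48 d=15 *, l++
l=6 r=14: 13+36=49 d=14 *, l++
l=7 r=14: 14+36=50 d=13 *, l++
l=8 r=14: 23+36=59 d=4 *, l++
l=9 r=14: 24+36=60 d=3 *, l++

l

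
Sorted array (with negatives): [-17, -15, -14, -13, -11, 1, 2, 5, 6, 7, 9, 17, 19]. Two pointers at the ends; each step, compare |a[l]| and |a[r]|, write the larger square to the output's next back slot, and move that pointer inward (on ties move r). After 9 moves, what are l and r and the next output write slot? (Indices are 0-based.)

l=0 r=12: |-17|<=|19| out[12]=361, r--
l=0 r=11: |-17|<=|17| out[11]=289, r--
l=0 r=10: |-17|>|9| out[10]=289, l++
l=1 r=10: |-15|>|9| out[9]=225, l++
l=2 r=10: |-14|>|9| out[8]=196, l++
l=3 r=10: |-13|>|9| out[7]=169, l++
l=4 r=10: |-11|>|9| out[6]=121, l++
l=5 r=10: |1|<=|9| out[5]=81, r--
l=5 r=9: |1|<=|7| out[4]=49, r--

l=5, r=8, next write slot=3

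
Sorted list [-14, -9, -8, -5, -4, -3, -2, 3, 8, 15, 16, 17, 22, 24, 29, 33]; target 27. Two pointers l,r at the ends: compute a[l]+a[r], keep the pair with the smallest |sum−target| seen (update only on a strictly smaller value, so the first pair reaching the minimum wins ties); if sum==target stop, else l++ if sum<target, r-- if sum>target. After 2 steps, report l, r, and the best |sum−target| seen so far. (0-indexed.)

l=2, r=15, best |Δ|=3

l=0 r=15: -14+33=19 d=8 *, l++
l=1 r=15: -9+33=24 d=3 *, l++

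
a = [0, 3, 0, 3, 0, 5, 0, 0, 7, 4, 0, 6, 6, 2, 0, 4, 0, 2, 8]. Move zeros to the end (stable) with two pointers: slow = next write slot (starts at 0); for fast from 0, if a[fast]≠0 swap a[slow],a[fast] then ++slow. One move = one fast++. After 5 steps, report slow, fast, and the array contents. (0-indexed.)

(s=0,f=0) a[fast]=0 → fast++
(s=0,f=1) a[fast]=3≠0 swap→a[0]=3 → slow++,fast++
(s=1,f=2) a[fast]=0 → fast++
(s=1,f=3) a[fast]=3≠0 swap→a[1]=3 → slow++,fast++
(s=2,f=4) a[fast]=0 → fast++

slow=2, fast=5, a=[3, 3, 0, 0, 0, 5, 0, 0, 7, 4, 0, 6, 6, 2, 0, 4, 0, 2, 8]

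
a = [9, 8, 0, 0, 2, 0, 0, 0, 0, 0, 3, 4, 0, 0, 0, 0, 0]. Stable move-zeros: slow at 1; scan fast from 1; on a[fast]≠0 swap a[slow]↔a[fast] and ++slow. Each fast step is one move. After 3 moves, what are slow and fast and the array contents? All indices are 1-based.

slow=3, fast=4, a=[9, 8, 0, 0, 2, 0, 0, 0, 0, 0, 3, 4, 0, 0, 0, 0, 0]

(s=1,f=1) a[fast]=9≠0 swap→a[1]=9 → slow++,fast++
(s=2,f=2) a[fast]=8≠0 swap→a[2]=8 → slow++,fast++
(s=3,f=3) a[fast]=0 → fast++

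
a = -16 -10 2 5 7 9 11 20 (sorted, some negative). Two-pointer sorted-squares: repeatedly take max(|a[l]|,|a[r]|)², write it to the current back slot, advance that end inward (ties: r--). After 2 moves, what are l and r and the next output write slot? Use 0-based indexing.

l=0 r=7: |-16|<=|20| out[7]=400, r--
l=0 r=6: |-16|>|11| out[6]=256, l++

l=1, r=6, next write slot=5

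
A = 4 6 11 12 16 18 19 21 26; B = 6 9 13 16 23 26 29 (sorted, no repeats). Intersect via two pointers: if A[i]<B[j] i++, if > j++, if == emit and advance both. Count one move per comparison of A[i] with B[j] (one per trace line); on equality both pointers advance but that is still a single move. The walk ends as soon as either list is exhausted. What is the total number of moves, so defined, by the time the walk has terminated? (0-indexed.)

12 moves

[i=0,j=0] 4<6 → i++
[i=1,j=0] 6==6 emit → i++,j++
[i=2,j=1] 11>9 → j++
[i=2,j=2] 11<13 → i++
[i=3,j=2] 12<13 → i++
[i=4,j=2] 16>13 → j++
[i=4,j=3] 16==16 emit → i++,j++
[i=5,j=4] 18<23 → i++
[i=6,j=4] 19<23 → i++
[i=7,j=4] 21<23 → i++
[i=8,j=4] 26>23 → j++
[i=8,j=5] 26==26 emit → i++,j++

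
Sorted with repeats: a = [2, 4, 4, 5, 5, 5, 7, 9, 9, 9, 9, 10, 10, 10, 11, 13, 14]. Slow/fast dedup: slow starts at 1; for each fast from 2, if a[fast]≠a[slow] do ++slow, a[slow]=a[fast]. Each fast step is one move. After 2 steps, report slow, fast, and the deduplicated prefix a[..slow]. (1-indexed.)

slow=2, fast=4, prefix=[2, 4]

(s=1,f=2) a[fast]=4≠a[slow]=2 write a[2]=4 → slow++,fast++
(s=2,f=3) a[fast]=4=a[slow] dup → fast++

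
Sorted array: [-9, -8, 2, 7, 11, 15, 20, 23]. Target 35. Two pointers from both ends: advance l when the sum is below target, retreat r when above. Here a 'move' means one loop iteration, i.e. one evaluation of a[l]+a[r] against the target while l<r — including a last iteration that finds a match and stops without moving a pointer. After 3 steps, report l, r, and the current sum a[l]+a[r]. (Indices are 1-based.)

l=4, r=8, sum=30

l=1 r=8: -9+23=14 <35, l++
l=2 r=8: -8+23=15 <35, l++
l=3 r=8: 2+23=25 <35, l++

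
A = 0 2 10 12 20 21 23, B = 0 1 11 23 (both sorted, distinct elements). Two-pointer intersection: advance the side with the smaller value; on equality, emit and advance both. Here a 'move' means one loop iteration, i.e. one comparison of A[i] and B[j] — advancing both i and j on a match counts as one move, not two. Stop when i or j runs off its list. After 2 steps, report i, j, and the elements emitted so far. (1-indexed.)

i=2, j=3, emitted=[0]

i=1 j=1: 0==0 emit, i++,j++
i=2 j=2: 2>1, j++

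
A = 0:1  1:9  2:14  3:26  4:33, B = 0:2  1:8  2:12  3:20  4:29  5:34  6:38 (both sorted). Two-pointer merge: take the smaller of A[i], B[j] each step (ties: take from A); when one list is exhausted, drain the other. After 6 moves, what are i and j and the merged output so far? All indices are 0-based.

i=0 j=0: A[i]=1<=B[j]=2 take 1, i++
i=1 j=0: A[i]=9>B[j]=2 take 2, j++
i=1 j=1: A[i]=9>B[j]=8 take 8, j++
i=1 j=2: A[i]=9<=B[j]=12 take 9, i++
i=2 j=2: A[i]=14>B[j]=12 take 12, j++
i=2 j=3: A[i]=14<=B[j]=20 take 14, i++

i=3, j=3, merged so far=[1, 2, 8, 9, 12, 14]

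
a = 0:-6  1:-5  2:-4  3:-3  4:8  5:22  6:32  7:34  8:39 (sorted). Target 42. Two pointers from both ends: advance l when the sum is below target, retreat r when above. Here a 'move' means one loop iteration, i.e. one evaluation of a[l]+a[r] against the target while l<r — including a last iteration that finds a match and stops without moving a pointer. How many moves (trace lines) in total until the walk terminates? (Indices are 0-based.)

6 moves

l=0 r=8: -6+39=33 <42, l++
l=1 r=8: -5+39=34 <42, l++
l=2 r=8: -4+39=35 <42, l++
l=3 r=8: -3+39=36 <42, l++
l=4 r=8: 8+39=47 >42, r--
l=4 r=7: 8+34=42, found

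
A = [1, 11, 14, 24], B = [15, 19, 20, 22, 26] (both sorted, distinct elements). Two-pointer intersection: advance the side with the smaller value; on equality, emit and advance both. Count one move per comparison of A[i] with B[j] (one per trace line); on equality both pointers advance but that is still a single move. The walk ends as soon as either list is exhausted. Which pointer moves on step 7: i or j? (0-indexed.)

j

i=0 j=0: 1<15, i++
i=1 j=0: 11<15, i++
i=2 j=0: 14<15, i++
i=3 j=0: 24>15, j++
i=3 j=1: 24>19, j++
i=3 j=2: 24>20, j++
i=3 j=3: 24>22, j++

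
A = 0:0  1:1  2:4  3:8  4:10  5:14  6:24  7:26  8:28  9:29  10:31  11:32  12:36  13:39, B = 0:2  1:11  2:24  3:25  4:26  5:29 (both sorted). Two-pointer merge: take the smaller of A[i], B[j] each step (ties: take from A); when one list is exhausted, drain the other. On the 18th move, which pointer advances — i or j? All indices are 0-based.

i=0 j=0: A[i]=0<=B[j]=2 take 0, i++
i=1 j=0: A[i]=1<=B[j]=2 take 1, i++
i=2 j=0: A[i]=4>B[j]=2 take 2, j++
i=2 j=1: A[i]=4<=B[j]=11 take 4, i++
i=3 j=1: A[i]=8<=B[j]=11 take 8, i++
i=4 j=1: A[i]=10<=B[j]=11 take 10, i++
i=5 j=1: A[i]=14>B[j]=11 take 11, j++
i=5 j=2: A[i]=14<=B[j]=24 take 14, i++
i=6 j=2: A[i]=24<=B[j]=24 take 24, i++
i=7 j=2: A[i]=26>B[j]=24 take 24, j++
i=7 j=3: A[i]=26>B[j]=25 take 25, j++
i=7 j=4: A[i]=26<=B[j]=26 take 26, i++
i=8 j=4: A[i]=28>B[j]=26 take 26, j++
i=8 j=5: A[i]=28<=B[j]=29 take 28, i++
i=9 j=5: A[i]=29<=B[j]=29 take 29, i++
i=10 j=5: A[i]=31>B[j]=29 take 29, j++
i=10 j=6: B done, take A[i]=31, i++
i=11 j=6: B done, take A[i]=32, i++

i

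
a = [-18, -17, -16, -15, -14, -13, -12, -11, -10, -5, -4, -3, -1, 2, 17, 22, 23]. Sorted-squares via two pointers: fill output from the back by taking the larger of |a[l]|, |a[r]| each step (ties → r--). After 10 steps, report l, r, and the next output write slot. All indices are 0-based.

[0,16] |-18|<=|23| out[16]=529 → r--
[0,15] |-18|<=|22| out[15]=484 → r--
[0,14] |-18|>|17| out[14]=324 → l++
[1,14] |-17|<=|17| out[13]=289 → r--
[1,13] |-17|>|2| out[12]=289 → l++
[2,13] |-16|>|2| out[11]=256 → l++
[3,13] |-15|>|2| out[10]=225 → l++
[4,13] |-14|>|2| out[9]=196 → l++
[5,13] |-13|>|2| out[8]=169 → l++
[6,13] |-12|>|2| out[7]=144 → l++

l=7, r=13, next write slot=6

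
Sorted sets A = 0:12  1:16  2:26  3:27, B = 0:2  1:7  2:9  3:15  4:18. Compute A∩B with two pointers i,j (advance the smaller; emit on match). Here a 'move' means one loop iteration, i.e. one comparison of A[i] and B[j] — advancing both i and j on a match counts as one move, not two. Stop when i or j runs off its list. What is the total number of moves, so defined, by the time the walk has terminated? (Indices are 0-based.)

7 moves

[i=0,j=0] 12>2 → j++
[i=0,j=1] 12>7 → j++
[i=0,j=2] 12>9 → j++
[i=0,j=3] 12<15 → i++
[i=1,j=3] 16>15 → j++
[i=1,j=4] 16<18 → i++
[i=2,j=4] 26>18 → j++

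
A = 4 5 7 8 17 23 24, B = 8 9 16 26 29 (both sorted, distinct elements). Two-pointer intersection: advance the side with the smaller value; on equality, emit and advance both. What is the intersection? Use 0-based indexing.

intersection = [8]

[i=0,j=0] 4<8 → i++
[i=1,j=0] 5<8 → i++
[i=2,j=0] 7<8 → i++
[i=3,j=0] 8==8 emit → i++,j++
[i=4,j=1] 17>9 → j++
[i=4,j=2] 17>16 → j++
[i=4,j=3] 17<26 → i++
[i=5,j=3] 23<26 → i++
[i=6,j=3] 24<26 → i++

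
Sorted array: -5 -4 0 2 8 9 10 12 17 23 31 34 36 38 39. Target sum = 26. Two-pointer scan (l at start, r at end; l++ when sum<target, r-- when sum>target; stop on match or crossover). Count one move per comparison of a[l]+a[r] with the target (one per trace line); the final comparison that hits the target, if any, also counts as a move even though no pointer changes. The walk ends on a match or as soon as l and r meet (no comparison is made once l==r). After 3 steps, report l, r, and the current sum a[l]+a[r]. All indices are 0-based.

l=0, r=11, sum=29

l=0 r=14: -5+39=34 >26, r--
l=0 r=13: -5+38=33 >26, r--
l=0 r=12: -5+36=31 >26, r--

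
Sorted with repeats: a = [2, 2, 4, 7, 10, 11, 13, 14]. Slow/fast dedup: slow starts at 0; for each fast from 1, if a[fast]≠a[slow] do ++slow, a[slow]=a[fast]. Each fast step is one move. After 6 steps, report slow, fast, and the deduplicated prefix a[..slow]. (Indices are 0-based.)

slow=5, fast=7, prefix=[2, 4, 7, 10, 11, 13]

slow=0 fast=1: a[fast]=2=a[slow] dup, fast++
slow=0 fast=2: a[fast]=4≠a[slow]=2 write a[1]=4, slow++,fast++
slow=1 fast=3: a[fast]=7≠a[slow]=4 write a[2]=7, slow++,fast++
slow=2 fast=4: a[fast]=10≠a[slow]=7 write a[3]=10, slow++,fast++
slow=3 fast=5: a[fast]=11≠a[slow]=10 write a[4]=11, slow++,fast++
slow=4 fast=6: a[fast]=13≠a[slow]=11 write a[5]=13, slow++,fast++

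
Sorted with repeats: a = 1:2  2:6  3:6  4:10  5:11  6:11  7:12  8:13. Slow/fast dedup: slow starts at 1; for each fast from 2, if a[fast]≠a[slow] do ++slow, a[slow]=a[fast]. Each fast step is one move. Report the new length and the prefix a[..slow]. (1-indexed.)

(s=1,f=2) a[fast]=6≠a[slow]=2 write a[2]=6 → slow++,fast++
(s=2,f=3) a[fast]=6=a[slow] dup → fast++
(s=2,f=4) a[fast]=10≠a[slow]=6 write a[3]=10 → slow++,fast++
(s=3,f=5) a[fast]=11≠a[slow]=10 write a[4]=11 → slow++,fast++
(s=4,f=6) a[fast]=11=a[slow] dup → fast++
(s=4,f=7) a[fast]=12≠a[slow]=11 write a[5]=12 → slow++,fast++
(s=5,f=8) a[fast]=13≠a[slow]=12 write a[6]=13 → slow++,fast++

length 6; prefix = [2, 6, 10, 11, 12, 13]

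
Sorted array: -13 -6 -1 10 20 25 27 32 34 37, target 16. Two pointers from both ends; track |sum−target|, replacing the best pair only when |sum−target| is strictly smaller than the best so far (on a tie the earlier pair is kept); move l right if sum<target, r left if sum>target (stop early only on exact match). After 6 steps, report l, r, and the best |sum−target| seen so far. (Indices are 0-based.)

l=0 r=9: -13+37=24 d=8 *, r--
l=0 r=8: -13+34=21 d=5 *, r--
l=0 r=7: -13+32=19 d=3 *, r--
l=0 r=6: -13+27=14 d=2 *, l++
l=1 r=6: -6+27=21 d=5, r--
l=1 r=5: -6+25=19 d=3, r--

l=1, r=4, best |Δ|=2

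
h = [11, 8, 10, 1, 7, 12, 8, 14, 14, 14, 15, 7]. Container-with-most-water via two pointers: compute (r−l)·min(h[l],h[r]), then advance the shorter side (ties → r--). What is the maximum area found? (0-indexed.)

[0,11] min(11,7)*11=77 best=77 * → r--
[0,10] min(11,15)*10=110 best=110 * → l++
[1,10] min(8,15)*9=72 best=110 → l++
[2,10] min(10,15)*8=80 best=110 → l++
[3,10] min(1,15)*7=7 best=110 → l++
[4,10] min(7,15)*6=42 best=110 → l++
[5,10] min(12,15)*5=60 best=110 → l++
[6,10] min(8,15)*4=32 best=110 → l++
[7,10] min(14,15)*3=42 best=110 → l++
[8,10] min(14,15)*2=28 best=110 → l++
[9,10] min(14,15)*1=14 best=110 → l++

max area = 110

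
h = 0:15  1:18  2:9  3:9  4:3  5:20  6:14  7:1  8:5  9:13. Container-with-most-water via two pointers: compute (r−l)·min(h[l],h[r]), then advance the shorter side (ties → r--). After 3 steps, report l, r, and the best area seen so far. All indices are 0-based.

l=0, r=6, best area=117

l=0 r=9: min(15,13)*9=117 best=117 *, r--
l=0 r=8: min(15,5)*8=40 best=117, r--
l=0 r=7: min(15,1)*7=7 best=117, r--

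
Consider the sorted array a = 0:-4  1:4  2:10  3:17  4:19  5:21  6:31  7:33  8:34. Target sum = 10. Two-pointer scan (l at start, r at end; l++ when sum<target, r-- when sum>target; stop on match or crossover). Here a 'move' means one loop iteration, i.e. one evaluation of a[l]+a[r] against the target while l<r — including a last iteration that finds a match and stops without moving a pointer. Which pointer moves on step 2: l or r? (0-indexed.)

l=0 r=8: -4+34=30 >10, r--
l=0 r=7: -4+33=29 >10, r--

r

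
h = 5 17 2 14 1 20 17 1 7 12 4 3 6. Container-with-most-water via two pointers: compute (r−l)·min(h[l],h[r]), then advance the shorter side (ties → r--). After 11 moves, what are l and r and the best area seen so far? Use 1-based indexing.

l=5, r=6, best area=96

[1,13] min(5,6)*12=60 best=60 * → l++
[2,13] min(17,6)*11=66 best=66 * → r--
[2,12] min(17,3)*10=30 best=66 → r--
[2,11] min(17,4)*9=36 best=66 → r--
[2,10] min(17,12)*8=96 best=96 * → r--
[2,9] min(17,7)*7=49 best=96 → r--
[2,8] min(17,1)*6=6 best=96 → r--
[2,7] min(17,17)*5=85 best=96 → r--
[2,6] min(17,20)*4=68 best=96 → l++
[3,6] min(2,20)*3=6 best=96 → l++
[4,6] min(14,20)*2=28 best=96 → l++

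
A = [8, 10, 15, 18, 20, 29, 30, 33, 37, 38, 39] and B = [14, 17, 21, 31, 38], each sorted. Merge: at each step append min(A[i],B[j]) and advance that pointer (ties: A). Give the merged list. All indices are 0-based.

[8, 10, 14, 15, 17, 18, 20, 21, 29, 30, 31, 33, 37, 38, 38, 39]

i=0 j=0: A[i]=8<=B[j]=14 take 8, i++
i=1 j=0: A[i]=10<=B[j]=14 take 10, i++
i=2 j=0: A[i]=15>B[j]=14 take 14, j++
i=2 j=1: A[i]=15<=B[j]=17 take 15, i++
i=3 j=1: A[i]=18>B[j]=17 take 17, j++
i=3 j=2: A[i]=18<=B[j]=21 take 18, i++
i=4 j=2: A[i]=20<=B[j]=21 take 20, i++
i=5 j=2: A[i]=29>B[j]=21 take 21, j++
i=5 j=3: A[i]=29<=B[j]=31 take 29, i++
i=6 j=3: A[i]=30<=B[j]=31 take 30, i++
i=7 j=3: A[i]=33>B[j]=31 take 31, j++
i=7 j=4: A[i]=33<=B[j]=38 take 33, i++
i=8 j=4: A[i]=37<=B[j]=38 take 37, i++
i=9 j=4: A[i]=38<=B[j]=38 take 38, i++
i=10 j=4: A[i]=39>B[j]=38 take 38, j++
i=10 j=5: B done, take A[i]=39, i++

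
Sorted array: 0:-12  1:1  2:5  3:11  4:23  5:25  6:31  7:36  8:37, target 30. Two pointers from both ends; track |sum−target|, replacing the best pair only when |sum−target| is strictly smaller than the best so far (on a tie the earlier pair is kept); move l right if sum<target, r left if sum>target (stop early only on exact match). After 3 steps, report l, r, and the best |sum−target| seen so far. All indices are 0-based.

[0,8] -12+37=25 d=5 * → l++
[1,8] 1+37=38 d=8 → r--
[1,7] 1+36=37 d=7 → r--

l=1, r=6, best |Δ|=5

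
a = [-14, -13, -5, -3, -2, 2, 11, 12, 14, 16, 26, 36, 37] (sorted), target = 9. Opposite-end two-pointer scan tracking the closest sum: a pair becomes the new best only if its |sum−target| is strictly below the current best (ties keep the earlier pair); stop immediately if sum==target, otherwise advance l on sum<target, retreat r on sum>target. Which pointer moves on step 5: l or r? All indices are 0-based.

l

l=0 r=12: -14+37=23 d=14 *, r--
l=0 r=11: -14+36=22 d=13 *, r--
l=0 r=10: -14+26=12 d=3 *, r--
l=0 r=9: -14+16=2 d=7, l++
l=1 r=9: -13+16=3 d=6, l++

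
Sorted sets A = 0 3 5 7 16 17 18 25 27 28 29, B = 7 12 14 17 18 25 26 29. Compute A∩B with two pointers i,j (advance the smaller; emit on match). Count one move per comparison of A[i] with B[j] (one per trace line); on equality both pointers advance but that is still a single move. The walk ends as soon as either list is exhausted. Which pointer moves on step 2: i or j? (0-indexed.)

[i=0,j=0] 0<7 → i++
[i=1,j=0] 3<7 → i++

i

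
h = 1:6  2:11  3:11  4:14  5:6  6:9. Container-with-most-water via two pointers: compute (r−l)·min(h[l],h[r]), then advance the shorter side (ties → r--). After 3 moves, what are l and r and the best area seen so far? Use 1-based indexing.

l=1 r=6: min(6,9)*5=30 best=30 *, l++
l=2 r=6: min(11,9)*4=36 best=36 *, r--
l=2 r=5: min(11,6)*3=18 best=36, r--

l=2, r=4, best area=36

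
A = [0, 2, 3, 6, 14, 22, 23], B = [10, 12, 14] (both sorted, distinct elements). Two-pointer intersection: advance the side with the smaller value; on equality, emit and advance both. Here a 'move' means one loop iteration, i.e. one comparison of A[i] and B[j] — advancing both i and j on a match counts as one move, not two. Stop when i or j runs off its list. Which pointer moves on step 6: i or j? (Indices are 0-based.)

i=0 j=0: 0<10, i++
i=1 j=0: 2<10, i++
i=2 j=0: 3<10, i++
i=3 j=0: 6<10, i++
i=4 j=0: 14>10, j++
i=4 j=1: 14>12, j++

j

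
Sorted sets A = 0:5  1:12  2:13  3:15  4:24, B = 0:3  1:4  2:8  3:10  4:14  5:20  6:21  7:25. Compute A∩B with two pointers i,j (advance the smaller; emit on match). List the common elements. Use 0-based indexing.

intersection = []

i=0 j=0: 5>3, j++
i=0 j=1: 5>4, j++
i=0 j=2: 5<8, i++
i=1 j=2: 12>8, j++
i=1 j=3: 12>10, j++
i=1 j=4: 12<14, i++
i=2 j=4: 13<14, i++
i=3 j=4: 15>14, j++
i=3 j=5: 15<20, i++
i=4 j=5: 24>20, j++
i=4 j=6: 24>21, j++
i=4 j=7: 24<25, i++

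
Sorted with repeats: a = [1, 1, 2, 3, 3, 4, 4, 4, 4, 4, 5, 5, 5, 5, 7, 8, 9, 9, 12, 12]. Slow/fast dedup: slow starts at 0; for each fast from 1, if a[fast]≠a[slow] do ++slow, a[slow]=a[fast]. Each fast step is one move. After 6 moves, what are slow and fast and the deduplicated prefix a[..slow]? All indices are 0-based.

slow=3, fast=7, prefix=[1, 2, 3, 4]

(s=0,f=1) a[fast]=1=a[slow] dup → fast++
(s=0,f=2) a[fast]=2≠a[slow]=1 write a[1]=2 → slow++,fast++
(s=1,f=3) a[fast]=3≠a[slow]=2 write a[2]=3 → slow++,fast++
(s=2,f=4) a[fast]=3=a[slow] dup → fast++
(s=2,f=5) a[fast]=4≠a[slow]=3 write a[3]=4 → slow++,fast++
(s=3,f=6) a[fast]=4=a[slow] dup → fast++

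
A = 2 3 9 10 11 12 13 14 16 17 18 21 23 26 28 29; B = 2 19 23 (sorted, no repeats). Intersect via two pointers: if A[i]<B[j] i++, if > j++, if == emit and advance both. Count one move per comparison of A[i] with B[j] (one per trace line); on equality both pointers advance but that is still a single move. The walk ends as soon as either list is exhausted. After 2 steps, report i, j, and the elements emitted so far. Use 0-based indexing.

i=0 j=0: 2==2 emit, i++,j++
i=1 j=1: 3<19, i++

i=2, j=1, emitted=[2]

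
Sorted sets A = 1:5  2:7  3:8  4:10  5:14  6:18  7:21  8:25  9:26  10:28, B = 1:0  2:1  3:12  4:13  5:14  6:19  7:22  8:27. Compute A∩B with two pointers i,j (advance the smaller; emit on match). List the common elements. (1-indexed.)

intersection = [14]

[i=1,j=1] 5>0 → j++
[i=1,j=2] 5>1 → j++
[i=1,j=3] 5<12 → i++
[i=2,j=3] 7<12 → i++
[i=3,j=3] 8<12 → i++
[i=4,j=3] 10<12 → i++
[i=5,j=3] 14>12 → j++
[i=5,j=4] 14>13 → j++
[i=5,j=5] 14==14 emit → i++,j++
[i=6,j=6] 18<19 → i++
[i=7,j=6] 21>19 → j++
[i=7,j=7] 21<22 → i++
[i=8,j=7] 25>22 → j++
[i=8,j=8] 25<27 → i++
[i=9,j=8] 26<27 → i++
[i=10,j=8] 28>27 → j++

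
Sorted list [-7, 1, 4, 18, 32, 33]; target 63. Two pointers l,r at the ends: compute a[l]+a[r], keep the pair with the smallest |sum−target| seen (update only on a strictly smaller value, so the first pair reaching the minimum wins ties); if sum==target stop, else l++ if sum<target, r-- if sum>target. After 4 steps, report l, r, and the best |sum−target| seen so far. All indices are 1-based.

l=1 r=6: -7+33=26 d=37 *, l++
l=2 r=6: 1+33=34 d=29 *, l++
l=3 r=6: 4+33=37 d=26 *, l++
l=4 r=6: 18+33=51 d=12 *, l++

l=5, r=6, best |Δ|=12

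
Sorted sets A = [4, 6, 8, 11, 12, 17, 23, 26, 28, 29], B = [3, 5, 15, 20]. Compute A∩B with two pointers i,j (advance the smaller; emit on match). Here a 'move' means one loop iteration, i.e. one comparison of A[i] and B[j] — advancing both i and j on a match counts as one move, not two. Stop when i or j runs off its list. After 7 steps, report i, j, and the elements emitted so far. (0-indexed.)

[i=0,j=0] 4>3 → j++
[i=0,j=1] 4<5 → i++
[i=1,j=1] 6>5 → j++
[i=1,j=2] 6<15 → i++
[i=2,j=2] 8<15 → i++
[i=3,j=2] 11<15 → i++
[i=4,j=2] 12<15 → i++

i=5, j=2, emitted=[]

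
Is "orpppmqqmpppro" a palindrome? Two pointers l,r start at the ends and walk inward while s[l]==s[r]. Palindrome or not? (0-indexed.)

l=0 r=13: 'o'=='o', l++,r--
l=1 r=12: 'r'=='r', l++,r--
l=2 r=11: 'p'=='p', l++,r--
l=3 r=10: 'p'=='p', l++,r--
l=4 r=9: 'p'=='p', l++,r--
l=5 r=8: 'm'=='m', l++,r--
l=6 r=7: 'q'=='q', l++,r--

palindrome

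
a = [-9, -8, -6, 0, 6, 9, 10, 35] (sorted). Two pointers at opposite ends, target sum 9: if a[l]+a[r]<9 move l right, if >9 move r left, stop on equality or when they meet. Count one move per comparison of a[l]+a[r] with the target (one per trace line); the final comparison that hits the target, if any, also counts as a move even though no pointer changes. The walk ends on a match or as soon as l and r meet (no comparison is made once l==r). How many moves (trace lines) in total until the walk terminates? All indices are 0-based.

[0,7] -9+35=26 >9 → r--
[0,6] -9+10=1 <9 → l++
[1,6] -8+10=2 <9 → l++
[2,6] -6+10=4 <9 → l++
[3,6] 0+10=10 >9 → r--
[3,5] 0+9=9 → found

6 moves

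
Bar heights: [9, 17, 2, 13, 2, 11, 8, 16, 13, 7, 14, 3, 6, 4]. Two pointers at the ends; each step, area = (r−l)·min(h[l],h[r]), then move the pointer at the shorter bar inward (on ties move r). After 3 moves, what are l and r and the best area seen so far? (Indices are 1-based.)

[1,14] min(9,4)*13=52 best=52 * → r--
[1,13] min(9,6)*12=72 best=72 * → r--
[1,12] min(9,3)*11=33 best=72 → r--

l=1, r=11, best area=72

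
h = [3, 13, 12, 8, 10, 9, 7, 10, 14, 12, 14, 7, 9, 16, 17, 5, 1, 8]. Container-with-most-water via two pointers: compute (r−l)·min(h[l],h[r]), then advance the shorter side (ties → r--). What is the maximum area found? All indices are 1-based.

max area = 169

[1,18] min(3,8)*17=51 best=51 * → l++
[2,18] min(13,8)*16=128 best=128 * → r--
[2,17] min(13,1)*15=15 best=128 → r--
[2,16] min(13,5)*14=70 best=128 → r--
[2,15] min(13,17)*13=169 best=169 * → l++
[3,15] min(12,17)*12=144 best=169 → l++
[4,15] min(8,17)*11=88 best=169 → l++
[5,15] min(10,17)*10=100 best=169 → l++
[6,15] min(9,17)*9=81 best=169 → l++
[7,15] min(7,17)*8=56 best=169 → l++
[8,15] min(10,17)*7=70 best=169 → l++
[9,15] min(14,17)*6=84 best=169 → l++
[10,15] min(12,17)*5=60 best=169 → l++
[11,15] min(14,17)*4=56 best=169 → l++
[12,15] min(7,17)*3=21 best=169 → l++
[13,15] min(9,17)*2=18 best=169 → l++
[14,15] min(16,17)*1=16 best=169 → l++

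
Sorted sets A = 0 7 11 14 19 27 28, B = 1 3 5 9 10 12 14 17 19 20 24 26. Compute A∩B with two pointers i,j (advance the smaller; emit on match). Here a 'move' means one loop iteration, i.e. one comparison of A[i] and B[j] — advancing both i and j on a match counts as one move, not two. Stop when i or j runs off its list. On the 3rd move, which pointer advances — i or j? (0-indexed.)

j

i=0 j=0: 0<1, i++
i=1 j=0: 7>1, j++
i=1 j=1: 7>3, j++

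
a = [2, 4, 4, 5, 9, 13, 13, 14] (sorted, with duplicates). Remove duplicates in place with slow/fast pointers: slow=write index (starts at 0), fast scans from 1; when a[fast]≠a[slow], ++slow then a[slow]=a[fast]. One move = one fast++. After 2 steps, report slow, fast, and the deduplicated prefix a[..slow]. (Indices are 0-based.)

(s=0,f=1) a[fast]=4≠a[slow]=2 write a[1]=4 → slow++,fast++
(s=1,f=2) a[fast]=4=a[slow] dup → fast++

slow=1, fast=3, prefix=[2, 4]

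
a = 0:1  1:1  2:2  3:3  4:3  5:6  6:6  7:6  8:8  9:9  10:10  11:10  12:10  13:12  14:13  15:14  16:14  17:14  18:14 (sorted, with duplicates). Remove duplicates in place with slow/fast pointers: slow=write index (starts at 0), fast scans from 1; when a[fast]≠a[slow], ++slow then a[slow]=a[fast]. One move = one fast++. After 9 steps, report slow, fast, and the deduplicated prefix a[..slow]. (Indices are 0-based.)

slow=5, fast=10, prefix=[1, 2, 3, 6, 8, 9]

(s=0,f=1) a[fast]=1=a[slow] dup → fast++
(s=0,f=2) a[fast]=2≠a[slow]=1 write a[1]=2 → slow++,fast++
(s=1,f=3) a[fast]=3≠a[slow]=2 write a[2]=3 → slow++,fast++
(s=2,f=4) a[fast]=3=a[slow] dup → fast++
(s=2,f=5) a[fast]=6≠a[slow]=3 write a[3]=6 → slow++,fast++
(s=3,f=6) a[fast]=6=a[slow] dup → fast++
(s=3,f=7) a[fast]=6=a[slow] dup → fast++
(s=3,f=8) a[fast]=8≠a[slow]=6 write a[4]=8 → slow++,fast++
(s=4,f=9) a[fast]=9≠a[slow]=8 write a[5]=9 → slow++,fast++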